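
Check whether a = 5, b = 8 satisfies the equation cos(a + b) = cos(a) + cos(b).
Fails

Substituting a = 5, b = 8:

LHS = cos(5 + 8) = cos(13) ≈ 0.9074
RHS = cos(5) + cos(8) ≈ 0.1382

LHS ≠ RHS, so the equation does not hold at this point.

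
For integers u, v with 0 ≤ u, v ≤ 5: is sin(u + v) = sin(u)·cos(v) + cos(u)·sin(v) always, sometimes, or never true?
Always true

The identity holds for every pair in the range. For instance at (u, v) = (1, 0): both sides equal sin(1) ≈ 0.8415.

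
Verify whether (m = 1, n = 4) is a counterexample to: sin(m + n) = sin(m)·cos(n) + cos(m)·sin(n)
No

Substituting m = 1, n = 4:
LHS = sin(1 + 4) = sin(5) ≈ -0.9589
RHS = sin(1)·cos(4) + cos(1)·sin(4) = sin(1)·cos(4) + sin(4)·cos(1) ≈ -0.9589

The sides agree, so this pair does not disprove the claim.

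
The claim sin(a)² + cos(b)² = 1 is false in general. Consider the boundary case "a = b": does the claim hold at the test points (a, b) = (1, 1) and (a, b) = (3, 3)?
Yes, holds at both test points

At (1, 1): LHS = cos(1)² + sin(1)² = 1, RHS = 1 → equal
At (3, 3): LHS = sin(3)² + cos(3)² = 1, RHS = 1 → equal

So the claim does hold at both of these boundary points, even though it is not an identity.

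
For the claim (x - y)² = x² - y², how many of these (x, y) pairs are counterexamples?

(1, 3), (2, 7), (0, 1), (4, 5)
4

Testing each pair:
(1, 3): LHS = 4, RHS = -8 → counterexample
(2, 7): LHS = 25, RHS = -45 → counterexample
(0, 1): LHS = 1, RHS = -1 → counterexample
(4, 5): LHS = 1, RHS = -9 → counterexample

That makes 4 counterexamples.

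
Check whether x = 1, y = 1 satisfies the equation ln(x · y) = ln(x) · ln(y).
Holds

Substituting x = 1, y = 1:

LHS = ln(1 · 1) = 0
RHS = ln(1) · ln(1) = 0

LHS = RHS, so the equation holds at this point.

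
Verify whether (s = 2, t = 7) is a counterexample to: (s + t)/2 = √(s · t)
Yes

Substituting s = 2, t = 7:
LHS = (2 + 7)/2 = 9/2
RHS = √(2 · 7) = √(14) ≈ 3.742

Since LHS ≠ RHS, this pair disproves the claim.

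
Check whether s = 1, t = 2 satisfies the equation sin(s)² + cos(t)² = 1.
Fails

Substituting s = 1, t = 2:

LHS = sin(1)² + cos(2)² ≈ 0.8813
RHS = 1

LHS ≠ RHS, so the equation does not hold at this point.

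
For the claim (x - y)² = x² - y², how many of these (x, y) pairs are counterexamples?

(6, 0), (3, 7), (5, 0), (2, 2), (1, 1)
1

Testing each pair:
(6, 0): LHS = 36, RHS = 36 → satisfies claim
(3, 7): LHS = 16, RHS = -40 → counterexample
(5, 0): LHS = 25, RHS = 25 → satisfies claim
(2, 2): LHS = 0, RHS = 0 → satisfies claim
(1, 1): LHS = 0, RHS = 0 → satisfies claim

That makes 1 counterexample.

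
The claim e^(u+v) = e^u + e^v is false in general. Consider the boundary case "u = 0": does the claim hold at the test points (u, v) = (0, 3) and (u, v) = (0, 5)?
At (0, 3): LHS = e^3 ≈ 20.09 ≠ RHS = 1 + e^3 ≈ 21.09
At (0, 5): LHS = e^5 ≈ 148.4 ≠ RHS = 1 + e^5 ≈ 149.4

Answer: No, fails at both test points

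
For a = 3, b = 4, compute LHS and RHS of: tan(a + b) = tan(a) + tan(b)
LHS = tan(3 + 4) = tan(7) ≈ 0.8714
RHS = tan(3) + tan(4) ≈ 1.015

LHS ≠ RHS (they differ by about 0.1438), so the equation does not hold here.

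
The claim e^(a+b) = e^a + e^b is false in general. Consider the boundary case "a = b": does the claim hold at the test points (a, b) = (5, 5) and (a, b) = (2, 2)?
At (5, 5): LHS = e^10 ≈ 22026.5 ≠ RHS = 2·e^5 ≈ 296.8
At (2, 2): LHS = e^4 ≈ 54.6 ≠ RHS = 2·e^2 ≈ 14.78

Answer: No, fails at both test points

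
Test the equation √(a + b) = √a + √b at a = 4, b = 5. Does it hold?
Substituting a = 4, b = 5:

LHS = √(4 + 5) = 3
RHS = √4 + √5 = 2 + √(5) ≈ 4.236

LHS ≠ RHS, so the equation does not hold at this point.

Answer: Fails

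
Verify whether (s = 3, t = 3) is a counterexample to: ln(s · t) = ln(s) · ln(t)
Substituting s = 3, t = 3:
LHS = ln(3 · 3) = ln(9) ≈ 2.197
RHS = ln(3) · ln(3) = ln(3)² ≈ 1.207

Since LHS ≠ RHS, this pair disproves the claim.

Answer: Yes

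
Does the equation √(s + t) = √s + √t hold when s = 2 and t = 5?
Fails

Substituting s = 2, t = 5:

LHS = √(2 + 5) = √(7) ≈ 2.646
RHS = √2 + √5 = √(2) + √(5) ≈ 3.65

LHS ≠ RHS, so the equation does not hold at this point.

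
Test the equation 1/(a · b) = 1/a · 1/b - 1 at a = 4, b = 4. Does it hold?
Substituting a = 4, b = 4:

LHS = 1/(4 · 4) = 1/16
RHS = 1/4 · 1/4 - 1 = -15/16

LHS ≠ RHS, so the equation does not hold at this point.

Answer: Fails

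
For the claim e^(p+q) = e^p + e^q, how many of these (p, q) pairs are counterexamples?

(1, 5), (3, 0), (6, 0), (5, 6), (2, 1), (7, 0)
Testing each pair:
(1, 5): LHS = e^6 ≈ 403.4, RHS = e + e^5 ≈ 151.1 → counterexample
(3, 0): LHS = e^3 ≈ 20.09, RHS = 1 + e^3 ≈ 21.09 → counterexample
(6, 0): LHS = e^6 ≈ 403.4, RHS = 1 + e^6 ≈ 404.4 → counterexample
(5, 6): LHS = e^11 ≈ 59874.1, RHS = e^5 + e^6 ≈ 551.8 → counterexample
(2, 1): LHS = e^3 ≈ 20.09, RHS = e + e^2 ≈ 10.11 → counterexample
(7, 0): LHS = e^7 ≈ 1097, RHS = 1 + e^7 ≈ 1098 → counterexample

That makes 6 counterexamples.

Answer: 6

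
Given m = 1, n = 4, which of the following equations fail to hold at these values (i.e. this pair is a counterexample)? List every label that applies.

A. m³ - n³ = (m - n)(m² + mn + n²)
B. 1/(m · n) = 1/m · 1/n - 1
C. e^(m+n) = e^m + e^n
Evaluating each claim at the given values:
A. LHS = -63, RHS = -63 → holds here (LHS = RHS)
B. LHS = 1/4, RHS = -3/4 → fails here (LHS ≠ RHS)
C. LHS = e^5 ≈ 148.4, RHS = e + e^4 ≈ 57.32 → fails here (LHS ≠ RHS)

Answer: B, C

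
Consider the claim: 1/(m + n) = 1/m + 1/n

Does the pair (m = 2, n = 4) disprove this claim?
Yes

Substituting m = 2, n = 4:
LHS = 1/(2 + 4) = 1/6
RHS = 1/2 + 1/4 = 3/4

Since LHS ≠ RHS, this pair disproves the claim.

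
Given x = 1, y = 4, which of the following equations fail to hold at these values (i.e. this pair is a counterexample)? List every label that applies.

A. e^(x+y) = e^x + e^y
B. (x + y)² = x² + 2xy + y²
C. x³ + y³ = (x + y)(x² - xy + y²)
A

Evaluating each claim at the given values:
A. LHS = e^5 ≈ 148.4, RHS = e + e^4 ≈ 57.32 → fails here (LHS ≠ RHS)
B. LHS = 25, RHS = 25 → holds here (LHS = RHS)
C. LHS = 65, RHS = 65 → holds here (LHS = RHS)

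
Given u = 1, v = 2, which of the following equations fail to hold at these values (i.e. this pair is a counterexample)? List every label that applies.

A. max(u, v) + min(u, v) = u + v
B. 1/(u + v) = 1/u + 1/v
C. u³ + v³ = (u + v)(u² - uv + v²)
Evaluating each claim at the given values:
A. LHS = 3, RHS = 3 → holds here (LHS = RHS)
B. LHS = 1/3, RHS = 3/2 → fails here (LHS ≠ RHS)
C. LHS = 9, RHS = 9 → holds here (LHS = RHS)

Answer: B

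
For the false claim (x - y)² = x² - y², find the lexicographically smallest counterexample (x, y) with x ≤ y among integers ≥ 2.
(x, y) = (2, 3)

At (2, 2): both sides equal 0, so it holds there.

Substituting (2, 3) into the claim:
LHS = (2 - 3)² = 1
RHS = 2² - 3² = -5

Since LHS ≠ RHS, this pair disproves the claim, and no lexicographically smaller pair (x ≤ y, integers ≥ 2) does.

For instance (6, 7) is also a counterexample (LHS = 1, RHS = -13), but it's lexicographically larger.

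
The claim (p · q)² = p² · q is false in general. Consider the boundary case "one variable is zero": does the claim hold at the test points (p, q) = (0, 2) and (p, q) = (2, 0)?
Yes, holds at both test points

At (0, 2): LHS = 0, RHS = 0 → equal
At (2, 0): LHS = 0, RHS = 0 → equal

So the claim does hold at both of these boundary points, even though it is not an identity.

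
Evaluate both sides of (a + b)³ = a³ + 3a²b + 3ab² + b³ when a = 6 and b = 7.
LHS = (6 + 7)³ = 2197
RHS = 6³ + 3·6²·7 + 3·6·7² + 7³ = 2197

LHS = RHS: the two sides agree.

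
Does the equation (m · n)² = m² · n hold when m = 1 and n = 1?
Substituting m = 1, n = 1:

LHS = (1 · 1)² = 1
RHS = 1² · 1 = 1

LHS = RHS, so the equation holds at this point.

Answer: Holds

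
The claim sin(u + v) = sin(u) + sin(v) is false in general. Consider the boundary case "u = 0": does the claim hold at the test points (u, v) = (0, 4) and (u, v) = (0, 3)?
At (0, 4): LHS = sin(4) ≈ -0.7568, RHS = sin(4) ≈ -0.7568 → equal
At (0, 3): LHS = sin(3) ≈ 0.1411, RHS = sin(3) ≈ 0.1411 → equal

So the claim does hold at both of these boundary points, even though it is not an identity.

Answer: Yes, holds at both test points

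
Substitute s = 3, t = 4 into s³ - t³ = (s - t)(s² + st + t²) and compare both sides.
LHS = 3³ - 4³ = -37
RHS = (3 - 4)(3² + 3·4 + 4²) = -37

LHS = RHS: the two sides agree.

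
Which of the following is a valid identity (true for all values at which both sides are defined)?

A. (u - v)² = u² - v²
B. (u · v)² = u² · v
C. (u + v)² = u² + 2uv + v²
C

A: fails at (2, 4) — LHS = 4, RHS = -12.
B: fails at (2, 4) — LHS = 64, RHS = 16.
C: holds — e.g. at (2, 4), both sides equal 36.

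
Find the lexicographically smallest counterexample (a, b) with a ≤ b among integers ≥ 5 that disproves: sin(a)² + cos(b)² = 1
At (5, 5): both sides equal 1, so it holds there.

Substituting (5, 6) into the claim:
LHS = sin(5)² + cos(6)² ≈ 1.841
RHS = 1

Since LHS ≠ RHS, this pair disproves the claim, and no lexicographically smaller pair (a ≤ b, integers ≥ 5) does.

For instance (6, 7) is also a counterexample (LHS = sin(6)² + cos(7)² ≈ 0.6464, RHS = 1), but it's lexicographically larger.

Answer: (a, b) = (5, 6)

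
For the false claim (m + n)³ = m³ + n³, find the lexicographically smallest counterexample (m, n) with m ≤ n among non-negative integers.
Substituting (1, 1) into the claim:
LHS = (1 + 1)³ = 8
RHS = 1³ + 1³ = 2

Since LHS ≠ RHS, this pair disproves the claim, and no lexicographically smaller pair (m ≤ n, non-negative integers) does.

For instance (3, 6) is also a counterexample (LHS = 729, RHS = 243), but it's lexicographically larger.

Answer: (m, n) = (1, 1)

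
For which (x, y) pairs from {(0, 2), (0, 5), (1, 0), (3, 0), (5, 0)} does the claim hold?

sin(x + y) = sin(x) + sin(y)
Testing each pair:
(0, 2): LHS = sin(2) ≈ 0.9093, RHS = sin(2) ≈ 0.9093 → holds
(0, 5): LHS = sin(5) ≈ -0.9589, RHS = sin(5) ≈ -0.9589 → holds
(1, 0): LHS = sin(1) ≈ 0.8415, RHS = sin(1) ≈ 0.8415 → holds
(3, 0): LHS = sin(3) ≈ 0.1411, RHS = sin(3) ≈ 0.1411 → holds
(5, 0): LHS = sin(5) ≈ -0.9589, RHS = sin(5) ≈ -0.9589 → holds

Every pair satisfies the claim.

Answer: All pairs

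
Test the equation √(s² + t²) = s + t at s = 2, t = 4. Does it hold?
Fails

Substituting s = 2, t = 4:

LHS = √(2² + 4²) = 2·√(5) ≈ 4.472
RHS = 2 + 4 = 6

LHS ≠ RHS, so the equation does not hold at this point.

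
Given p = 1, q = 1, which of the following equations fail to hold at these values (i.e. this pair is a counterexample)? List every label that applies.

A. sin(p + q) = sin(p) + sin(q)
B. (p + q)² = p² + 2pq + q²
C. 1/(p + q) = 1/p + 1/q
Evaluating each claim at the given values:
A. LHS = sin(2) ≈ 0.9093, RHS = 2·sin(1) ≈ 1.683 → fails here (LHS ≠ RHS)
B. LHS = 4, RHS = 4 → holds here (LHS = RHS)
C. LHS = 1/2, RHS = 2 → fails here (LHS ≠ RHS)

Answer: A, C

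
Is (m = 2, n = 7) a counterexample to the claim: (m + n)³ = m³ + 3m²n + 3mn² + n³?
Substituting m = 2, n = 7:
LHS = (2 + 7)³ = 729
RHS = 2³ + 3·2²·7 + 3·2·7² + 7³ = 729

The sides agree, so this pair does not disprove the claim.

Answer: No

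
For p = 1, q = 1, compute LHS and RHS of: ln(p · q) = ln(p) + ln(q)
LHS = ln(1 · 1) = 0
RHS = ln(1) + ln(1) = 0

LHS = RHS: the two sides agree.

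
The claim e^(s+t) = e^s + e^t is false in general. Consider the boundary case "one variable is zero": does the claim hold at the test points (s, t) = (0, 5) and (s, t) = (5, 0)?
No, fails at both test points

At (0, 5): LHS = e^5 ≈ 148.4 ≠ RHS = 1 + e^5 ≈ 149.4
At (5, 0): LHS = e^5 ≈ 148.4 ≠ RHS = 1 + e^5 ≈ 149.4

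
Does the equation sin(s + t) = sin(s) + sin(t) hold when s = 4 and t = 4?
Substituting s = 4, t = 4:

LHS = sin(4 + 4) = sin(8) ≈ 0.9894
RHS = sin(4) + sin(4) = 2·sin(4) ≈ -1.514

LHS ≠ RHS, so the equation does not hold at this point.

Answer: Fails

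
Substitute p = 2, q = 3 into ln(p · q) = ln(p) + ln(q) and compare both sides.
LHS = ln(2 · 3) = ln(6) ≈ 1.792
RHS = ln(2) + ln(3) ≈ 1.792

LHS = RHS: the two sides agree.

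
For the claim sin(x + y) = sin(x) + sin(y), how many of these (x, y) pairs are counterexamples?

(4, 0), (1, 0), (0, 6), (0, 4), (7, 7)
Testing each pair:
(4, 0): LHS = sin(4) ≈ -0.7568, RHS = sin(4) ≈ -0.7568 → satisfies claim
(1, 0): LHS = sin(1) ≈ 0.8415, RHS = sin(1) ≈ 0.8415 → satisfies claim
(0, 6): LHS = sin(6) ≈ -0.2794, RHS = sin(6) ≈ -0.2794 → satisfies claim
(0, 4): LHS = sin(4) ≈ -0.7568, RHS = sin(4) ≈ -0.7568 → satisfies claim
(7, 7): LHS = sin(14) ≈ 0.9906, RHS = 2·sin(7) ≈ 1.314 → counterexample

That makes 1 counterexample.

Answer: 1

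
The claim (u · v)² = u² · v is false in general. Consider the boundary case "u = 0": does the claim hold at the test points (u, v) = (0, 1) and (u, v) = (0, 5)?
At (0, 1): LHS = 0, RHS = 0 → equal
At (0, 5): LHS = 0, RHS = 0 → equal

So the claim does hold at both of these boundary points, even though it is not an identity.

Answer: Yes, holds at both test points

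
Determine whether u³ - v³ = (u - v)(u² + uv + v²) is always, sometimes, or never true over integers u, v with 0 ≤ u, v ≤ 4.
The identity holds for every pair in the range. For instance at (u, v) = (2, 2): both sides equal 0.

Answer: Always true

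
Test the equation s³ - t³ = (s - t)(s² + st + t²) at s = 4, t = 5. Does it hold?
Substituting s = 4, t = 5:

LHS = 4³ - 5³ = -61
RHS = (4 - 5)(4² + 4·5 + 5²) = -61

LHS = RHS, so the equation holds at this point.

Answer: Holds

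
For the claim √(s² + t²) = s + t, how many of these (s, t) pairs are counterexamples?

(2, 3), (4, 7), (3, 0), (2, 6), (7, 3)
Testing each pair:
(2, 3): LHS = √(13) ≈ 3.606, RHS = 5 → counterexample
(4, 7): LHS = √(65) ≈ 8.062, RHS = 11 → counterexample
(3, 0): LHS = 3, RHS = 3 → satisfies claim
(2, 6): LHS = 2·√(10) ≈ 6.325, RHS = 8 → counterexample
(7, 3): LHS = √(58) ≈ 7.616, RHS = 10 → counterexample

That makes 4 counterexamples.

Answer: 4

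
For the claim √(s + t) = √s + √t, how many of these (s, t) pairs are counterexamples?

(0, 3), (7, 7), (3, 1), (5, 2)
3

Testing each pair:
(0, 3): LHS = √(3) ≈ 1.732, RHS = √(3) ≈ 1.732 → satisfies claim
(7, 7): LHS = √(14) ≈ 3.742, RHS = 2·√(7) ≈ 5.292 → counterexample
(3, 1): LHS = 2, RHS = 1 + √(3) ≈ 2.732 → counterexample
(5, 2): LHS = √(7) ≈ 2.646, RHS = √(2) + √(5) ≈ 3.65 → counterexample

That makes 3 counterexamples.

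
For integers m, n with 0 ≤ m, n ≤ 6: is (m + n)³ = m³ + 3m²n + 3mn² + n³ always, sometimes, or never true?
Always true

The identity holds for every pair in the range. For instance at (m, n) = (0, 6): both sides equal 216.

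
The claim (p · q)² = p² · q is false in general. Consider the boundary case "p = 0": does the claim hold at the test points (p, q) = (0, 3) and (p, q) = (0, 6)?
At (0, 3): LHS = 0, RHS = 0 → equal
At (0, 6): LHS = 0, RHS = 0 → equal

So the claim does hold at both of these boundary points, even though it is not an identity.

Answer: Yes, holds at both test points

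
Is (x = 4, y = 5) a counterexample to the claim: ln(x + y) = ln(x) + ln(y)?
Yes

Substituting x = 4, y = 5:
LHS = ln(4 + 5) = ln(9) ≈ 2.197
RHS = ln(4) + ln(5) ≈ 2.996

Since LHS ≠ RHS, this pair disproves the claim.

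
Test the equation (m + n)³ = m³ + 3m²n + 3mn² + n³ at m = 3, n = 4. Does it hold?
Substituting m = 3, n = 4:

LHS = (3 + 4)³ = 343
RHS = 3³ + 3·3²·4 + 3·3·4² + 4³ = 343

LHS = RHS, so the equation holds at this point.

Answer: Holds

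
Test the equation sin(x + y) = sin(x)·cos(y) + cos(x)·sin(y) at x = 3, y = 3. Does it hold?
Holds

Substituting x = 3, y = 3:

LHS = sin(3 + 3) = sin(6) ≈ -0.2794
RHS = sin(3)·cos(3) + cos(3)·sin(3) = 2·sin(3)·cos(3) ≈ -0.2794

LHS = RHS, so the equation holds at this point.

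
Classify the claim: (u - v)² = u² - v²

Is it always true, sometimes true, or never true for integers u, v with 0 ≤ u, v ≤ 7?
Sometimes true

It holds at (u, v) = (6, 6) (both sides equal 0), but fails at (u, v) = (0, 3) (LHS = 9, RHS = -9).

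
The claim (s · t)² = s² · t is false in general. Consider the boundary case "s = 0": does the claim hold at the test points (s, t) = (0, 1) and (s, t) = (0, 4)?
Yes, holds at both test points

At (0, 1): LHS = 0, RHS = 0 → equal
At (0, 4): LHS = 0, RHS = 0 → equal

So the claim does hold at both of these boundary points, even though it is not an identity.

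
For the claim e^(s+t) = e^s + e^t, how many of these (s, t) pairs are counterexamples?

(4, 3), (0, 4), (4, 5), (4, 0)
Testing each pair:
(4, 3): LHS = e^7 ≈ 1097, RHS = e^3 + e^4 ≈ 74.68 → counterexample
(0, 4): LHS = e^4 ≈ 54.6, RHS = 1 + e^4 ≈ 55.6 → counterexample
(4, 5): LHS = e^9 ≈ 8103, RHS = e^4 + e^5 ≈ 203 → counterexample
(4, 0): LHS = e^4 ≈ 54.6, RHS = 1 + e^4 ≈ 55.6 → counterexample

That makes 4 counterexamples.

Answer: 4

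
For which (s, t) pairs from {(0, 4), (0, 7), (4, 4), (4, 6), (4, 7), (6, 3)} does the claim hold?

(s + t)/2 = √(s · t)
Testing each pair:
(0, 4): LHS = 2, RHS = 0 → fails
(0, 7): LHS = 7/2, RHS = 0 → fails
(4, 4): LHS = 4, RHS = 4 → holds
(4, 6): LHS = 5, RHS = 2·√(6) ≈ 4.899 → fails
(4, 7): LHS = 11/2, RHS = 2·√(7) ≈ 5.292 → fails
(6, 3): LHS = 9/2, RHS = 3·√(2) ≈ 4.243 → fails

1 of 6 pairs satisfies the claim.

Answer: (4, 4)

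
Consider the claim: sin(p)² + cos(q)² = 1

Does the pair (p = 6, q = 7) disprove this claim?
Yes

Substituting p = 6, q = 7:
LHS = sin(6)² + cos(7)² ≈ 0.6464
RHS = 1

Since LHS ≠ RHS, this pair disproves the claim.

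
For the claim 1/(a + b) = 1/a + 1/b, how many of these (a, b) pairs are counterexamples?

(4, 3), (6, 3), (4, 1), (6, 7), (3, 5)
5

Testing each pair:
(4, 3): LHS = 1/7, RHS = 7/12 → counterexample
(6, 3): LHS = 1/9, RHS = 1/2 → counterexample
(4, 1): LHS = 1/5, RHS = 5/4 → counterexample
(6, 7): LHS = 1/13, RHS = 13/42 → counterexample
(3, 5): LHS = 1/8, RHS = 8/15 → counterexample

That makes 5 counterexamples.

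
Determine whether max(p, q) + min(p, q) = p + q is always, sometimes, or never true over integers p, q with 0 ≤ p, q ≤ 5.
Always true

The identity holds for every pair in the range. For instance at (p, q) = (1, 2): both sides equal 3.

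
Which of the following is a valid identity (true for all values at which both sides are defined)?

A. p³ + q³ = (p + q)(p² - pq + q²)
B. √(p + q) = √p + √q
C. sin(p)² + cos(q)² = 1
A

A: holds — e.g. at (6, 7), both sides equal 559.
B: fails at (1, 3) — LHS = 2, RHS = 1 + √(3) ≈ 2.732.
C: fails at (3, 5) — LHS = sin(3)² + cos(5)² ≈ 0.1004, RHS = 1.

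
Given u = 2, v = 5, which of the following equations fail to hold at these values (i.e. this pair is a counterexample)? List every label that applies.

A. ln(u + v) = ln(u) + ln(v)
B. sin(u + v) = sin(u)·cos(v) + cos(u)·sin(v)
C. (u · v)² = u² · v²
A

Evaluating each claim at the given values:
A. LHS = ln(7) ≈ 1.946, RHS = ln(2) + ln(5) ≈ 2.303 → fails here (LHS ≠ RHS)
B. LHS = sin(7) ≈ 0.657, RHS = sin(2)·cos(5) + sin(5)·cos(2) ≈ 0.657 → holds here (LHS = RHS)
C. LHS = 100, RHS = 100 → holds here (LHS = RHS)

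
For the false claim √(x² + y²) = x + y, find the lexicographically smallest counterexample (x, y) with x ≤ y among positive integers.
Substituting (1, 1) into the claim:
LHS = √(1² + 1²) = √(2) ≈ 1.414
RHS = 1 + 1 = 2

Since LHS ≠ RHS, this pair disproves the claim, and no lexicographically smaller pair (x ≤ y, positive integers) does.

For instance (3, 6) is also a counterexample (LHS = 3·√(5) ≈ 6.708, RHS = 9), but it's lexicographically larger.

Answer: (x, y) = (1, 1)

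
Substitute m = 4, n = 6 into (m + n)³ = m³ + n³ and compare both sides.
LHS = (4 + 6)³ = 1000
RHS = 4³ + 6³ = 280

LHS ≠ RHS, so the equation does not hold here.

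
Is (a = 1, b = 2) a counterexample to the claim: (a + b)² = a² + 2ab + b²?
No

Substituting a = 1, b = 2:
LHS = (1 + 2)² = 9
RHS = 1² + 2·1·2 + 2² = 9

The sides agree, so this pair does not disprove the claim.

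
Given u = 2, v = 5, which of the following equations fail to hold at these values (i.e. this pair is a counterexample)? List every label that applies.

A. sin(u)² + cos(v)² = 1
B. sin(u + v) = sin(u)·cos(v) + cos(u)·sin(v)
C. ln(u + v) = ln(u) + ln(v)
Evaluating each claim at the given values:
A. LHS = cos(5)² + sin(2)² ≈ 0.9073, RHS = 1 → fails here (LHS ≠ RHS)
B. LHS = sin(7) ≈ 0.657, RHS = sin(2)·cos(5) + sin(5)·cos(2) ≈ 0.657 → holds here (LHS = RHS)
C. LHS = ln(7) ≈ 1.946, RHS = ln(2) + ln(5) ≈ 2.303 → fails here (LHS ≠ RHS)

Answer: A, C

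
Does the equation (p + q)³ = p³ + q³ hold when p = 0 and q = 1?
Substituting p = 0, q = 1:

LHS = (0 + 1)³ = 1
RHS = 0³ + 1³ = 1

LHS = RHS, so the equation holds at this point.

Answer: Holds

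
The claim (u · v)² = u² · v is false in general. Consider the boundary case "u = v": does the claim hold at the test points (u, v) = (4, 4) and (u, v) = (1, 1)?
At (4, 4): LHS = 256 ≠ RHS = 64
At (1, 1): LHS = 1, RHS = 1 → equal

Answer: Only at (1, 1)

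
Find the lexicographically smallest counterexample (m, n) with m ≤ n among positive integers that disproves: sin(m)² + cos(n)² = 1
At (1, 1): both sides equal 1, so it holds there.

Substituting (1, 2) into the claim:
LHS = sin(1)² + cos(2)² ≈ 0.8813
RHS = 1

Since LHS ≠ RHS, this pair disproves the claim, and no lexicographically smaller pair (m ≤ n, positive integers) does.

For instance (3, 4) is also a counterexample (LHS = sin(3)² + cos(4)² ≈ 0.4472, RHS = 1), but it's lexicographically larger.

Answer: (m, n) = (1, 2)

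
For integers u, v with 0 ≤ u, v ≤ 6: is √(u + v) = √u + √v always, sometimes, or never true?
Sometimes true

It holds at (u, v) = (3, 0) (both sides equal √(3) ≈ 1.732), but fails at (u, v) = (5, 2) (LHS = √(7) ≈ 2.646, RHS = √(2) + √(5) ≈ 3.65).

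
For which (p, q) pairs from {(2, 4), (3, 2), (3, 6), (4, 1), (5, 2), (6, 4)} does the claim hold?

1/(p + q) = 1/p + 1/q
Testing each pair:
(2, 4): LHS = 1/6, RHS = 3/4 → fails
(3, 2): LHS = 1/5, RHS = 5/6 → fails
(3, 6): LHS = 1/9, RHS = 1/2 → fails
(4, 1): LHS = 1/5, RHS = 5/4 → fails
(5, 2): LHS = 1/7, RHS = 7/10 → fails
(6, 4): LHS = 1/10, RHS = 5/12 → fails

No pair satisfies the claim.

Answer: None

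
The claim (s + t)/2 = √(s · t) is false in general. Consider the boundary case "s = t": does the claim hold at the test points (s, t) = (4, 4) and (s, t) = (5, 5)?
Yes, holds at both test points

At (4, 4): LHS = 4, RHS = 4 → equal
At (5, 5): LHS = 5, RHS = 5 → equal

So the claim does hold at both of these boundary points, even though it is not an identity.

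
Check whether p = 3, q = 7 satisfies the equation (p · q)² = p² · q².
Holds

Substituting p = 3, q = 7:

LHS = (3 · 7)² = 441
RHS = 3² · 7² = 441

LHS = RHS, so the equation holds at this point.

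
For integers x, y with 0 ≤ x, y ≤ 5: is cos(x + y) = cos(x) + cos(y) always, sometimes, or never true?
Never true

The claim fails for every pair in the range. For instance at (x, y) = (1, 0): LHS = cos(1) ≈ 0.5403, RHS = cos(1) + 1 ≈ 1.54.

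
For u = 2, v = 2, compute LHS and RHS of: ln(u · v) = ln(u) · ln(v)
LHS = ln(2 · 2) = ln(4) ≈ 1.386
RHS = ln(2) · ln(2) = ln(2)² ≈ 0.4805

LHS ≠ RHS (they differ by about 0.9058), so the equation does not hold here.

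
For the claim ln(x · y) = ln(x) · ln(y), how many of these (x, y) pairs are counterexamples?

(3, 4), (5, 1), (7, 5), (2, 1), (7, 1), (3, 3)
6

Testing each pair:
(3, 4): LHS = ln(12) ≈ 2.485, RHS = ln(3)·ln(4) ≈ 1.523 → counterexample
(5, 1): LHS = ln(5) ≈ 1.609, RHS = 0 → counterexample
(7, 5): LHS = ln(35) ≈ 3.555, RHS = ln(5)·ln(7) ≈ 3.132 → counterexample
(2, 1): LHS = ln(2) ≈ 0.6931, RHS = 0 → counterexample
(7, 1): LHS = ln(7) ≈ 1.946, RHS = 0 → counterexample
(3, 3): LHS = ln(9) ≈ 2.197, RHS = ln(3)² ≈ 1.207 → counterexample

That makes 6 counterexamples.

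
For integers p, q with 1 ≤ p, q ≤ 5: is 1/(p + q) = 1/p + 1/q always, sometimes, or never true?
Never true

The claim fails for every pair in the range. For instance at (p, q) = (2, 5): LHS = 1/7, RHS = 7/10.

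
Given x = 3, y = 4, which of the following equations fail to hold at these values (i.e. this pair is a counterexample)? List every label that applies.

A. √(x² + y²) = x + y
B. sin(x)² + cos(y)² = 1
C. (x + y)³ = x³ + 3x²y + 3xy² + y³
Evaluating each claim at the given values:
A. LHS = 5, RHS = 7 → fails here (LHS ≠ RHS)
B. LHS = sin(3)² + cos(4)² ≈ 0.4472, RHS = 1 → fails here (LHS ≠ RHS)
C. LHS = 343, RHS = 343 → holds here (LHS = RHS)

Answer: A, B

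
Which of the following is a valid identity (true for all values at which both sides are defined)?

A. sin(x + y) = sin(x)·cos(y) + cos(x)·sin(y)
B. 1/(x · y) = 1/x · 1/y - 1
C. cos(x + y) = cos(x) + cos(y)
A: holds — e.g. at (1, 3), both sides equal sin(4) ≈ -0.7568.
B: fails at (5, 5) — LHS = 1/25, RHS = -24/25.
C: fails at (3, 3) — LHS = cos(6) ≈ 0.9602, RHS = 2·cos(3) ≈ -1.98.

Answer: A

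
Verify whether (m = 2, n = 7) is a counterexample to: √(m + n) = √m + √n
Substituting m = 2, n = 7:
LHS = √(2 + 7) = 3
RHS = √2 + √7 = √(2) + √(7) ≈ 4.06

Since LHS ≠ RHS, this pair disproves the claim.

Answer: Yes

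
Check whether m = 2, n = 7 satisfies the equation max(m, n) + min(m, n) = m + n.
Substituting m = 2, n = 7:

LHS = max(2, 7) + min(2, 7) = 9
RHS = 2 + 7 = 9

LHS = RHS, so the equation holds at this point.

Answer: Holds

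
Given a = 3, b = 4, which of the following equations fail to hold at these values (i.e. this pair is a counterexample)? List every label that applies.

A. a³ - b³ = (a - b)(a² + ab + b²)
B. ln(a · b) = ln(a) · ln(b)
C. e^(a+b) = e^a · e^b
B

Evaluating each claim at the given values:
A. LHS = -37, RHS = -37 → holds here (LHS = RHS)
B. LHS = ln(12) ≈ 2.485, RHS = ln(3)·ln(4) ≈ 1.523 → fails here (LHS ≠ RHS)
C. LHS = e^7 ≈ 1097, RHS = e^7 ≈ 1097 → holds here (LHS = RHS)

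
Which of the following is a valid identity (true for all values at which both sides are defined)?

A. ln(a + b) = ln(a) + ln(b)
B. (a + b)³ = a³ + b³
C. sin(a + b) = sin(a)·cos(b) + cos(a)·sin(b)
C

A: fails at (5, 5) — LHS = ln(10) ≈ 2.303, RHS = 2·ln(5) ≈ 3.219.
B: fails at (1, 5) — LHS = 216, RHS = 126.
C: holds — e.g. at (5, 5), both sides equal sin(10) ≈ -0.544.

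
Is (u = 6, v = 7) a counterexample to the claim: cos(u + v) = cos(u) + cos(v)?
Substituting u = 6, v = 7:
LHS = cos(6 + 7) = cos(13) ≈ 0.9074
RHS = cos(6) + cos(7) ≈ 1.714

Since LHS ≠ RHS, this pair disproves the claim.

Answer: Yes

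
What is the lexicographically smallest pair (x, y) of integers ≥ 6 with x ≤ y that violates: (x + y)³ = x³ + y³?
(x, y) = (6, 6)

Substituting (6, 6) into the claim:
LHS = (6 + 6)³ = 1728
RHS = 6³ + 6³ = 432

Since LHS ≠ RHS, this pair disproves the claim, and no lexicographically smaller pair (x ≤ y, integers ≥ 6) does.

For instance (9, 11) is also a counterexample (LHS = 8000, RHS = 2060), but it's lexicographically larger.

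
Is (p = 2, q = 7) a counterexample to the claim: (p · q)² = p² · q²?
Substituting p = 2, q = 7:
LHS = (2 · 7)² = 196
RHS = 2² · 7² = 196

The sides agree, so this pair does not disprove the claim.

Answer: No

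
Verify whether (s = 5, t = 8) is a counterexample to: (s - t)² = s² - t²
Substituting s = 5, t = 8:
LHS = (5 - 8)² = 9
RHS = 5² - 8² = -39

Since LHS ≠ RHS, this pair disproves the claim.

Answer: Yes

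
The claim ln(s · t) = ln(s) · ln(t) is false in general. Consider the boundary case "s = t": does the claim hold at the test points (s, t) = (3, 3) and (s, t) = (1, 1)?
Only at (1, 1)

At (3, 3): LHS = ln(9) ≈ 2.197 ≠ RHS = ln(3)² ≈ 1.207
At (1, 1): LHS = 0, RHS = 0 → equal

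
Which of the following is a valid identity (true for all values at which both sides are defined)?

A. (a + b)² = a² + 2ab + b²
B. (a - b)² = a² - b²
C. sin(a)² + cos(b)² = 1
A

A: holds — e.g. at (4, 4), both sides equal 64.
B: fails at (1, 2) — LHS = 1, RHS = -3.
C: fails at (0, 1) — LHS = cos(1)² ≈ 0.2919, RHS = 1.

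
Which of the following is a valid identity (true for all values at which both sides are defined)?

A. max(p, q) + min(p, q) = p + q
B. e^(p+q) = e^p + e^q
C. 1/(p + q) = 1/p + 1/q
A: holds — e.g. at (2, 5), both sides equal 7.
B: fails at (6, 7) — LHS = e^13 ≈ 442413.4, RHS = e^6 + e^7 ≈ 1500.
C: fails at (1, 4) — LHS = 1/5, RHS = 5/4.

Answer: A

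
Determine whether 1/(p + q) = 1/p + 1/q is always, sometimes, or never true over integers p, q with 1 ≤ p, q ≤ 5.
Never true

The claim fails for every pair in the range. For instance at (p, q) = (2, 1): LHS = 1/3, RHS = 3/2.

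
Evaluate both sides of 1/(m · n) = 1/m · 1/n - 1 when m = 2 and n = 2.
LHS = 1/(2 · 2) = 1/4
RHS = 1/2 · 1/2 - 1 = -3/4

LHS ≠ RHS, so the equation does not hold here.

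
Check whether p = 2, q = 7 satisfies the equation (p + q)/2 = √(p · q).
Substituting p = 2, q = 7:

LHS = (2 + 7)/2 = 9/2
RHS = √(2 · 7) = √(14) ≈ 3.742

LHS ≠ RHS, so the equation does not hold at this point.

Answer: Fails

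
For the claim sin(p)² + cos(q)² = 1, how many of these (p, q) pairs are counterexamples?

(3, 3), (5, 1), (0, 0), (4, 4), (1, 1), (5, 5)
1

Testing each pair:
(3, 3): LHS = sin(3)² + cos(3)² = 1, RHS = 1 → satisfies claim
(5, 1): LHS = cos(1)² + sin(5)² ≈ 1.211, RHS = 1 → counterexample
(0, 0): LHS = 1, RHS = 1 → satisfies claim
(4, 4): LHS = cos(4)² + sin(4)² = 1, RHS = 1 → satisfies claim
(1, 1): LHS = cos(1)² + sin(1)² = 1, RHS = 1 → satisfies claim
(5, 5): LHS = cos(5)² + sin(5)² = 1, RHS = 1 → satisfies claim

That makes 1 counterexample.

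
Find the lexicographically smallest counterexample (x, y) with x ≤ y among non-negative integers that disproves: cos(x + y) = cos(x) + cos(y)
Substituting (0, 0) into the claim:
LHS = cos(0 + 0) = 1
RHS = cos(0) + cos(0) = 2

Since LHS ≠ RHS, this pair disproves the claim, and no lexicographically smaller pair (x ≤ y, non-negative integers) does.

For instance (2, 7) is also a counterexample (LHS = cos(9) ≈ -0.9111, RHS = cos(2) + cos(7) ≈ 0.3378), but it's lexicographically larger.

Answer: (x, y) = (0, 0)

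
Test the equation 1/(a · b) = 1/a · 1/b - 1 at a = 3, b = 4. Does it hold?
Substituting a = 3, b = 4:

LHS = 1/(3 · 4) = 1/12
RHS = 1/3 · 1/4 - 1 = -11/12

LHS ≠ RHS, so the equation does not hold at this point.

Answer: Fails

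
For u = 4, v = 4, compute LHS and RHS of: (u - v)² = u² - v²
LHS = (4 - 4)² = 0
RHS = 4² - 4² = 0

LHS = RHS: the two sides agree.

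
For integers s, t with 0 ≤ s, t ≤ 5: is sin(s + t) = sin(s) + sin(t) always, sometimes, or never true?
Sometimes true

It holds at (s, t) = (3, 0) (both sides equal sin(3) ≈ 0.1411), but fails at (s, t) = (3, 3) (LHS = sin(6) ≈ -0.2794, RHS = 2·sin(3) ≈ 0.2822).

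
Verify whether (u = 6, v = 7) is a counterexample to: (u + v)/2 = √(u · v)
Yes

Substituting u = 6, v = 7:
LHS = (6 + 7)/2 = 13/2
RHS = √(6 · 7) = √(42) ≈ 6.481

Since LHS ≠ RHS, this pair disproves the claim.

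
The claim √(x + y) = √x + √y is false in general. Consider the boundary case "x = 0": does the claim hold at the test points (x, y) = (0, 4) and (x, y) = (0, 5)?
At (0, 4): LHS = 2, RHS = 2 → equal
At (0, 5): LHS = √(5) ≈ 2.236, RHS = √(5) ≈ 2.236 → equal

So the claim does hold at both of these boundary points, even though it is not an identity.

Answer: Yes, holds at both test points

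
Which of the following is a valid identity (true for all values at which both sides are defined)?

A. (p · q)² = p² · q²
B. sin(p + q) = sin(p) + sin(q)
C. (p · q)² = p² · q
A: holds — e.g. at (2, 5), both sides equal 100.
B: fails at (2, 4) — LHS = sin(6) ≈ -0.2794, RHS = sin(4) + sin(2) ≈ 0.1525.
C: fails at (2, 5) — LHS = 100, RHS = 20.

Answer: A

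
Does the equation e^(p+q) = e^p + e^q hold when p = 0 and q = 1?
Substituting p = 0, q = 1:

LHS = e^(0+1) = e ≈ 2.718
RHS = e^0 + e^1 = 1 + e ≈ 3.718

LHS ≠ RHS, so the equation does not hold at this point.

Answer: Fails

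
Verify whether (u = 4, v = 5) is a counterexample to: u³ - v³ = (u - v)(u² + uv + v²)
Substituting u = 4, v = 5:
LHS = 4³ - 5³ = -61
RHS = (4 - 5)(4² + 4·5 + 5²) = -61

The sides agree, so this pair does not disprove the claim.

Answer: No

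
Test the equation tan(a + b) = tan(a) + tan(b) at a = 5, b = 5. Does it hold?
Substituting a = 5, b = 5:

LHS = tan(5 + 5) = tan(10) ≈ 0.6484
RHS = tan(5) + tan(5) = 2·tan(5) ≈ -6.761

LHS ≠ RHS, so the equation does not hold at this point.

Answer: Fails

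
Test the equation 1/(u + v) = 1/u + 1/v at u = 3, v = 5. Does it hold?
Substituting u = 3, v = 5:

LHS = 1/(3 + 5) = 1/8
RHS = 1/3 + 1/5 = 8/15

LHS ≠ RHS, so the equation does not hold at this point.

Answer: Fails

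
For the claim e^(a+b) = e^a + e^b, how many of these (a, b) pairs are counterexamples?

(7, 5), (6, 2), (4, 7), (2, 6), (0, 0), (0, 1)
Testing each pair:
(7, 5): LHS = e^12 ≈ 162754.8, RHS = e^5 + e^7 ≈ 1245 → counterexample
(6, 2): LHS = e^8 ≈ 2981, RHS = e^2 + e^6 ≈ 410.8 → counterexample
(4, 7): LHS = e^11 ≈ 59874.1, RHS = e^4 + e^7 ≈ 1151 → counterexample
(2, 6): LHS = e^8 ≈ 2981, RHS = e^2 + e^6 ≈ 410.8 → counterexample
(0, 0): LHS = 1, RHS = 2 → counterexample
(0, 1): LHS = e ≈ 2.718, RHS = 1 + e ≈ 3.718 → counterexample

That makes 6 counterexamples.

Answer: 6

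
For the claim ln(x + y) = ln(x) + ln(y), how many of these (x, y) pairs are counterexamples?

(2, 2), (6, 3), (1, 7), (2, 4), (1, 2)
4

Testing each pair:
(2, 2): LHS = ln(4) ≈ 1.386, RHS = 2·ln(2) ≈ 1.386 → satisfies claim
(6, 3): LHS = ln(9) ≈ 2.197, RHS = ln(3) + ln(6) ≈ 2.89 → counterexample
(1, 7): LHS = ln(8) ≈ 2.079, RHS = ln(7) ≈ 1.946 → counterexample
(2, 4): LHS = ln(6) ≈ 1.792, RHS = ln(2) + ln(4) ≈ 2.079 → counterexample
(1, 2): LHS = ln(3) ≈ 1.099, RHS = ln(2) ≈ 0.6931 → counterexample

That makes 4 counterexamples.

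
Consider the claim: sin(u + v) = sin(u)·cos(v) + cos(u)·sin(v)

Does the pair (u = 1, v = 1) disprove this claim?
Substituting u = 1, v = 1:
LHS = sin(1 + 1) = sin(2) ≈ 0.9093
RHS = sin(1)·cos(1) + cos(1)·sin(1) = 2·sin(1)·cos(1) ≈ 0.9093

The sides agree, so this pair does not disprove the claim.

Answer: No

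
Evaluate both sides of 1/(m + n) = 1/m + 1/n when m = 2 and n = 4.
LHS = 1/(2 + 4) = 1/6
RHS = 1/2 + 1/4 = 3/4

LHS ≠ RHS, so the equation does not hold here.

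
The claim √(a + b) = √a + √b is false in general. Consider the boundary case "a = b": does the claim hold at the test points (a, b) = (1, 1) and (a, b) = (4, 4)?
At (1, 1): LHS = √(2) ≈ 1.414 ≠ RHS = 2
At (4, 4): LHS = 2·√(2) ≈ 2.828 ≠ RHS = 4

Answer: No, fails at both test points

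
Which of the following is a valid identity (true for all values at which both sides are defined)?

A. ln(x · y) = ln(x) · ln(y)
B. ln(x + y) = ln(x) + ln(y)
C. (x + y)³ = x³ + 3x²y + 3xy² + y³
A: fails at (2, 2) — LHS = ln(4) ≈ 1.386, RHS = ln(2)² ≈ 0.4805.
B: fails at (4, 5) — LHS = ln(9) ≈ 2.197, RHS = ln(4) + ln(5) ≈ 2.996.
C: holds — e.g. at (5, 5), both sides equal 1000.

Answer: C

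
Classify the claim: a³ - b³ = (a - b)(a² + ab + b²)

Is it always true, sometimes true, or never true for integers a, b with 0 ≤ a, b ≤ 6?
The identity holds for every pair in the range. For instance at (a, b) = (2, 1): both sides equal 7.

Answer: Always true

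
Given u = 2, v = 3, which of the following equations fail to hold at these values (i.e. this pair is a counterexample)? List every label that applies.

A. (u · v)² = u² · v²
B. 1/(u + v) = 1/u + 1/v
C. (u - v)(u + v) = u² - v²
Evaluating each claim at the given values:
A. LHS = 36, RHS = 36 → holds here (LHS = RHS)
B. LHS = 1/5, RHS = 5/6 → fails here (LHS ≠ RHS)
C. LHS = -5, RHS = -5 → holds here (LHS = RHS)

Answer: B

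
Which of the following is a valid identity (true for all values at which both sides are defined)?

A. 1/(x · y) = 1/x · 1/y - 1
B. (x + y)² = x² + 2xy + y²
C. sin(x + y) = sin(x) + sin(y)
B

A: fails at (4, 4) — LHS = 1/16, RHS = -15/16.
B: holds — e.g. at (6, 7), both sides equal 169.
C: fails at (1, 2) — LHS = sin(3) ≈ 0.1411, RHS = sin(1) + sin(2) ≈ 1.751.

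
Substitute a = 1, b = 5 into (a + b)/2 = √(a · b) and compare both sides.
LHS = (1 + 5)/2 = 3
RHS = √(1 · 5) = √(5) ≈ 2.236

LHS ≠ RHS (they differ by about 0.7639), so the equation does not hold here.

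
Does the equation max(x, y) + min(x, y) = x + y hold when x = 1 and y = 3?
Holds

Substituting x = 1, y = 3:

LHS = max(1, 3) + min(1, 3) = 4
RHS = 1 + 3 = 4

LHS = RHS, so the equation holds at this point.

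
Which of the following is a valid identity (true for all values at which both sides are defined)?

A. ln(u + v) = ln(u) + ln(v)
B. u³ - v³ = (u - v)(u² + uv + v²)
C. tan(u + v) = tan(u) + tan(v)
B

A: fails at (5, 5) — LHS = ln(10) ≈ 2.303, RHS = 2·ln(5) ≈ 3.219.
B: holds — e.g. at (4, 5), both sides equal -61.
C: fails at (3, 3) — LHS = tan(6) ≈ -0.291, RHS = 2·tan(3) ≈ -0.2851.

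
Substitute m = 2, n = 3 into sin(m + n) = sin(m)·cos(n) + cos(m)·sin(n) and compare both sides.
LHS = sin(2 + 3) = sin(5) ≈ -0.9589
RHS = sin(2)·cos(3) + cos(2)·sin(3) = sin(2)·cos(3) + sin(3)·cos(2) ≈ -0.9589

LHS = RHS: the two sides agree.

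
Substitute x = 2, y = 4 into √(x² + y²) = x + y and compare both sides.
LHS = √(2² + 4²) = 2·√(5) ≈ 4.472
RHS = 2 + 4 = 6

LHS ≠ RHS (they differ by about 1.528), so the equation does not hold here.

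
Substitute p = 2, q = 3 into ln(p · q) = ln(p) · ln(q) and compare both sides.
LHS = ln(2 · 3) = ln(6) ≈ 1.792
RHS = ln(2) · ln(3) ≈ 0.7615

LHS ≠ RHS (they differ by about 1.03), so the equation does not hold here.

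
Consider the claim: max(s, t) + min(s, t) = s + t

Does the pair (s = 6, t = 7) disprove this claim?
No

Substituting s = 6, t = 7:
LHS = max(6, 7) + min(6, 7) = 13
RHS = 6 + 7 = 13

The sides agree, so this pair does not disprove the claim.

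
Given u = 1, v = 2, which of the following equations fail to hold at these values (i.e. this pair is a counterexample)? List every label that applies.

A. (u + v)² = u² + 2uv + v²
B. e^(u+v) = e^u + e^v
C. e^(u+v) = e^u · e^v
B

Evaluating each claim at the given values:
A. LHS = 9, RHS = 9 → holds here (LHS = RHS)
B. LHS = e^3 ≈ 20.09, RHS = e + e^2 ≈ 10.11 → fails here (LHS ≠ RHS)
C. LHS = e^3 ≈ 20.09, RHS = e^3 ≈ 20.09 → holds here (LHS = RHS)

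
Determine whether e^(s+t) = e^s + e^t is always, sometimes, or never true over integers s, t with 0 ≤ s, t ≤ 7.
The claim fails for every pair in the range. For instance at (s, t) = (4, 6): LHS = e^10 ≈ 22026.5, RHS = e^4 + e^6 ≈ 458.

Answer: Never true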